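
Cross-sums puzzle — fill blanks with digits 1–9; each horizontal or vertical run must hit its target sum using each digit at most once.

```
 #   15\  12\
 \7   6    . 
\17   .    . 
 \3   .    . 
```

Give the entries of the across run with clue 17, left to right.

17 in 2 cells must be {8,9}; 3 in 2 cells must be {1,2}.
R1C2 = 7 − 6 = 1 completes the 7 across.
R2C1 = 8: the only remaining digit allowed by both the 17 across and the 15 down.
R2C2 = 17 − 8 = 9 completes the 17 across.
R3C1 = 15 − 14 = 1 completes the 15 down.
R3C2 = 3 − 1 = 2 completes the 3 across.

8 9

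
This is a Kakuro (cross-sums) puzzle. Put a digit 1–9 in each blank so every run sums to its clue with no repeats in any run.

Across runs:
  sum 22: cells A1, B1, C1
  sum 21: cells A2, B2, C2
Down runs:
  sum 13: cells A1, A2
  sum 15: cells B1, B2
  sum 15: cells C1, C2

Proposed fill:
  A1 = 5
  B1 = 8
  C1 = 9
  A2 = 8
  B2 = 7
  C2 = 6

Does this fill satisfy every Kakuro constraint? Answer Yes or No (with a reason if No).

Yes

Across: 5+8+9=22; 8+7+6=21. Down: 5+8=13; 8+7=15; 9+6=15. No digit repeats within any run.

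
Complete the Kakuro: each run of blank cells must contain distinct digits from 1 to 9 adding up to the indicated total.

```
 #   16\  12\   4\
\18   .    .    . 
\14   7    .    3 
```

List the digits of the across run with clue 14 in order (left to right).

16 in 2 cells must be {7,9}; 4 in 2 cells must be {1,3}.
R1C1 = 16 − 7 = 9 completes the 16 down.
R1C3 = 4 − 3 = 1 completes the 4 down.
R2C2 = 14 − 10 = 4 completes the 14 across.
R1C2 = 18 − 10 = 8 completes the 18 across.

7 4 3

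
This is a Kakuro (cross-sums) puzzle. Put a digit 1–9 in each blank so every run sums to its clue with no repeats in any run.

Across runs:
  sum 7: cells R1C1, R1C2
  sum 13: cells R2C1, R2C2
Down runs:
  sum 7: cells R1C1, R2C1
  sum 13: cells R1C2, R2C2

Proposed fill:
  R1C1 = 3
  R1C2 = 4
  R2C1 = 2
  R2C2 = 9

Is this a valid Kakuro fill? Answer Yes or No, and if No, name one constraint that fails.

No — the across run R2C1–R2C2 sums to 11, not 13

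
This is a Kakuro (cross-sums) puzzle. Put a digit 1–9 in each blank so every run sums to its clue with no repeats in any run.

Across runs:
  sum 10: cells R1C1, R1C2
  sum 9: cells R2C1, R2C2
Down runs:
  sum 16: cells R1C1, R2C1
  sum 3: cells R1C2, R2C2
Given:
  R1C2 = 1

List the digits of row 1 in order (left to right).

9, 1

16 in 2 cells must be {7,9}; 3 in 2 cells must be {1,2}.
R1C1 = 10 − 1 = 9 completes the 10 across.
R2C1 = 16 − 9 = 7 completes the 16 down.
R2C2 = 9 − 7 = 2 completes the 9 across.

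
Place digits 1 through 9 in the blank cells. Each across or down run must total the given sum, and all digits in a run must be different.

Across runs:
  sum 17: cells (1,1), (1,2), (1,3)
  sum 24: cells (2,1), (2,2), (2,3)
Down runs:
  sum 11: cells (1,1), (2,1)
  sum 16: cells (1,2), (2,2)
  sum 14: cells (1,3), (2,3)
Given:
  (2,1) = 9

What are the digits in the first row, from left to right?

24 in 3 cells must be {7,8,9}; 16 in 2 cells must be {7,9}.
(1,1) = 11 − 9 = 2 completes the 11 down.
Given what's placed, (2,2) must be 7 to fit the 24 across and 16 down.
(2,3) = 24 − 16 = 8 completes the 24 across.
(1,2) = 16 − 7 = 9 completes the 16 down.
(1,3) = 17 − 11 = 6 completes the 17 across.

2 9 6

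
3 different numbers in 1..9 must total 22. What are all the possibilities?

3 distinct digits from 1–9 sum between 6 and 24.

{5,8,9}; {6,7,9}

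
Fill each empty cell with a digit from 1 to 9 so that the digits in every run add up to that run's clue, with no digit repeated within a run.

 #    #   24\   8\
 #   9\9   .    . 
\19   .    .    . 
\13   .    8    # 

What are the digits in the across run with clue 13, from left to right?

5 8

24 in 3 cells must be {7,8,9}.
R1C2 = 7: the only remaining digit allowed by both the 9 across and the 24 down.
R1C3 = 9 − 7 = 2 completes the 9 across.
R2C2 = 24 − 15 = 9 completes the 24 down.
R2C3 = 8 − 2 = 6 completes the 8 down.
R3C1 = 13 − 8 = 5 completes the 13 across.
R2C1 = 19 − 15 = 4 completes the 19 across.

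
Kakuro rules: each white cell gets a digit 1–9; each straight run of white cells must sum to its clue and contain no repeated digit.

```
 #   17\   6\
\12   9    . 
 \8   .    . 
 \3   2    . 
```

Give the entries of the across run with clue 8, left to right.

6, 2

3 in 2 cells must be {1,2}; 6 in 3 cells must be {1,2,3}.
R1C2 = 12 − 9 = 3 completes the 12 across.
R2C1 = 17 − 11 = 6 completes the 17 down.
R2C2 = 8 − 6 = 2 completes the 8 across.
R3C2 = 3 − 2 = 1 completes the 3 across.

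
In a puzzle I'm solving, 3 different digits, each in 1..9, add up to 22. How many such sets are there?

2

3 distinct digits from 1–9 sum between 6 and 24.
Enumerating: {5,8,9}, {6,7,9}.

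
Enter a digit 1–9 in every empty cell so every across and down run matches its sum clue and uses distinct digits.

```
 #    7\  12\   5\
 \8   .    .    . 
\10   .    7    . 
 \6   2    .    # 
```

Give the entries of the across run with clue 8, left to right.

7 in 3 cells must be {1,2,4}.
Given what's placed, R2C1 must be 1 to fit the 10 across and 7 down.
R2C3 = 10 − 8 = 2 completes the 10 across.
R3C2 = 6 − 2 = 4 completes the 6 across.
R1C1 = 7 − 3 = 4 completes the 7 down.
R1C2 = 12 − 11 = 1 completes the 12 down.
R1C3 = 8 − 5 = 3 completes the 8 across.

4 1 3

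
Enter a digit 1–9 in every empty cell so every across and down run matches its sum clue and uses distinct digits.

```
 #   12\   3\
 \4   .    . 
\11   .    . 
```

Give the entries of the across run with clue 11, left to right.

9, 2

4 in 2 cells must be {1,3}; 3 in 2 cells must be {1,2}.
The 4 across and the 12 down share only 3, so R1C1 = 3.
R1C2 = 4 − 3 = 1 completes the 4 across.
R2C1 = 12 − 3 = 9 completes the 12 down.
R2C2 = 11 − 9 = 2 completes the 11 across.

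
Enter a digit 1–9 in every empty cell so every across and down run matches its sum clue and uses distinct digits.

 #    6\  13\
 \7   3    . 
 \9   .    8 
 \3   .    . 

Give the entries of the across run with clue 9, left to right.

1, 8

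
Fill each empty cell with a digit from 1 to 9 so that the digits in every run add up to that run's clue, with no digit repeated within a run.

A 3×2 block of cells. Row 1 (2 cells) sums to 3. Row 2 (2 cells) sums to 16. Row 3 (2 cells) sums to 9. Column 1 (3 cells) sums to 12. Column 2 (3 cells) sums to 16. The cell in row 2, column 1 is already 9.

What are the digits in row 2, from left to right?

3 in 2 cells must be {1,2}; 16 in 2 cells must be {7,9}.
(2,2) = 16 − 9 = 7 completes the 16 across.
Given what's placed, (1,2) must be 1 to fit the 3 across and 16 down.
(3,2) = 16 − 8 = 8 completes the 16 down.
(1,1) = 3 − 1 = 2 completes the 3 across.
(3,1) = 9 − 8 = 1 completes the 9 across.

9, 7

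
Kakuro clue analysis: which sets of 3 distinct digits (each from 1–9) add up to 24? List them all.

{7,8,9}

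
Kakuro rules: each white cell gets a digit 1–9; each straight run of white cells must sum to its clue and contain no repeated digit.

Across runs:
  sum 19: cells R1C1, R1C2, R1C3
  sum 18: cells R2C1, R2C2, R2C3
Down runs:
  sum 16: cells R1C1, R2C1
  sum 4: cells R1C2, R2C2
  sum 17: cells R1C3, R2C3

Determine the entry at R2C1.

16 in 2 cells must be {7,9}; 4 in 2 cells must be {1,3}; 17 in 2 cells must be {8,9}.
The 19 across and the 4 down share only 3, so R1C2 = 3.
Given what's placed, R1C3 must be 9 to fit the 19 across and 17 down.
R2C2 = 4 − 3 = 1 completes the 4 down.
R2C3 = 17 − 9 = 8 completes the 17 down.
R1C1 = 19 − 12 = 7 completes the 19 across.
R2C1 = 18 − 9 = 9 completes the 18 across.

9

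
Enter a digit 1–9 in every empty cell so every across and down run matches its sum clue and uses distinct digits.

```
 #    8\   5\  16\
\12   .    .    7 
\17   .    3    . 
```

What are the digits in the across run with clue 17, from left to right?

16 in 2 cells must be {7,9}.
R1C2 = 5 − 3 = 2 completes the 5 down.
R2C3 = 16 − 7 = 9 completes the 16 down.
R1C1 = 12 − 9 = 3 completes the 12 across.
R2C1 = 17 − 12 = 5 completes the 17 across.

5 3 9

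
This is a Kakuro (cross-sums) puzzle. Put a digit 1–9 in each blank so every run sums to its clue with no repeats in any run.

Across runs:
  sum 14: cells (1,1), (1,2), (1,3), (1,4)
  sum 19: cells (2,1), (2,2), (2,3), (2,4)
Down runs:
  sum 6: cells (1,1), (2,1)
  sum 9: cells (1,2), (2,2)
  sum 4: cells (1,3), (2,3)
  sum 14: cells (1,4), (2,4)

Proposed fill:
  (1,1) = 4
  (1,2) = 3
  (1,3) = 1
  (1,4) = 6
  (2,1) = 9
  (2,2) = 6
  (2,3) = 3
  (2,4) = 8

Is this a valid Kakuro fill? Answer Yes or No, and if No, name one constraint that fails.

No — the down run (1,1)–(2,1) sums to 13, not 6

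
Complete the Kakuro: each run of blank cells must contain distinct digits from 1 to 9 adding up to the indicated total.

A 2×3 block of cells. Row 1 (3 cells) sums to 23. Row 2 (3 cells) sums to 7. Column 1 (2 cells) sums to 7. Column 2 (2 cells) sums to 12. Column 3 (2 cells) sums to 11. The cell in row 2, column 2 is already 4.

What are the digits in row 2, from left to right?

1 4 2

23 in 3 cells must be {6,8,9}; 7 in 3 cells must be {1,2,4}.
The 23 across and the 7 down share only 6, so (1,1) = 6.
(1,2) = 12 − 4 = 8 completes the 12 down.
(1,3) = 23 − 14 = 9 completes the 23 across.
(2,1) = 7 − 6 = 1 completes the 7 down.
(2,3) = 7 − 5 = 2 completes the 7 across.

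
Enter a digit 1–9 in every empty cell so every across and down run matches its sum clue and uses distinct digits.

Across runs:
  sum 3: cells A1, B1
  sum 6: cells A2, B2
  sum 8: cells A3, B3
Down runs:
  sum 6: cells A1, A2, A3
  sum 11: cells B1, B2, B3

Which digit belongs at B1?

2

3 in 2 cells must be {1,2}; 6 in 3 cells must be {1,2,3}.
Nothing is forced directly, so branch on A1, whose candidates are 1 or 2. If A1 = 2: that forces B1 = 1, A2 = 1, after which B2 would have to be in {5} for the 6 across but in {2,3,4,6,7,8} for the 11 down — contradiction. So A1 = 1.
B1 = 3 − 1 = 2 completes the 3 across.
Given what's placed, A2 must be 2 to fit the 6 across and 6 down.
B2 = 6 − 2 = 4 completes the 6 across.
A3 = 6 − 3 = 3 completes the 6 down.
B3 = 8 − 3 = 5 completes the 8 across.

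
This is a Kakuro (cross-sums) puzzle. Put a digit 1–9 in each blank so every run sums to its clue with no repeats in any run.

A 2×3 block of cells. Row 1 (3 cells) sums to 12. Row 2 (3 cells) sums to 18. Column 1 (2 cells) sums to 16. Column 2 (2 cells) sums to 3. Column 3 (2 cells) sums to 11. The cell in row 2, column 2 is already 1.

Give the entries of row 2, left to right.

9 1 8

16 in 2 cells must be {7,9}; 3 in 2 cells must be {1,2}.
(1,2) = 3 − 1 = 2 completes the 3 down.
(2,1) = 9: the only remaining digit allowed by both the 18 across and the 16 down.
(2,3) = 18 − 10 = 8 completes the 18 across.
(1,1) = 16 − 9 = 7 completes the 16 down.
(1,3) = 12 − 9 = 3 completes the 12 across.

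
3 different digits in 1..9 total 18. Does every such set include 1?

No

Counterexample: {2,7,9} sums to 18 without using 1.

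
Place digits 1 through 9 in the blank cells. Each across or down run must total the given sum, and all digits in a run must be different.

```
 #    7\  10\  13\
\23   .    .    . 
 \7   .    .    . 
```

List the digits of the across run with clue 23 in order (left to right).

23 in 3 cells must be {6,8,9}; 7 in 3 cells must be {1,2,4}.
The 23 across and the 7 down share only 6, so R1C1 = 6.
R2C1 = 7 − 6 = 1 completes the 7 down.
Given what's placed, R2C3 must be 4 to fit the 7 across and 13 down.
R1C3 = 13 − 4 = 9 completes the 13 down.
R2C2 = 7 − 5 = 2 completes the 7 across.
R1C2 = 23 − 15 = 8 completes the 23 across.

6 8 9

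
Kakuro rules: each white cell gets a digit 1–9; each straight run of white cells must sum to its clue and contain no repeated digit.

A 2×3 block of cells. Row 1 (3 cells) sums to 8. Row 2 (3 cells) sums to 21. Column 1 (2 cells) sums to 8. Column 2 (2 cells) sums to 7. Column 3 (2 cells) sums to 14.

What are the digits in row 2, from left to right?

7 5 9

The 8 across and the 14 down share only 5, so (1,3) = 5.
(2,3) = 14 − 5 = 9 completes the 14 down.
Nothing is forced directly, so branch on (2,1), whose candidates are 5 or 7. If (2,1) = 5: then (1,1) would have to be in {1,2} for the 8 across but in {3} for the 8 down — contradiction. So (2,1) = 7.
(1,1) = 8 − 7 = 1 completes the 8 down.
(1,2) = 8 − 6 = 2 completes the 8 across.
(2,2) = 21 − 16 = 5 completes the 21 across.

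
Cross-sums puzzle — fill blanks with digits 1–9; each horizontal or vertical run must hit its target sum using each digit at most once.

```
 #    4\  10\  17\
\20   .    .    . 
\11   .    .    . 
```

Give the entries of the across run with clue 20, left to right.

3, 8, 9

4 in 2 cells must be {1,3}; 17 in 2 cells must be {8,9}.
The 20 across and the 4 down share only 3, so R1C1 = 3.
R2C1 = 4 − 3 = 1 completes the 4 down.
Given what's placed, R2C3 must be 8 to fit the 11 across and 17 down.
R1C3 = 17 − 8 = 9 completes the 17 down.
R2C2 = 11 − 9 = 2 completes the 11 across.
R1C2 = 20 − 12 = 8 completes the 20 across.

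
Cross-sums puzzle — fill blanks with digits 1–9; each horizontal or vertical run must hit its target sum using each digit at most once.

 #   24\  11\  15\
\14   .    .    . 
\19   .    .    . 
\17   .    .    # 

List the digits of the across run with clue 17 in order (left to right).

9 8

17 in 2 cells must be {8,9}; 24 in 3 cells must be {7,8,9}.
Only 8 fits R3C2 under both its across sum 17 and down sum 11.
Given what's placed, R2C2 must be 2 to fit the 19 across and 11 down.
R3C1 = 17 − 8 = 9 completes the 17 across.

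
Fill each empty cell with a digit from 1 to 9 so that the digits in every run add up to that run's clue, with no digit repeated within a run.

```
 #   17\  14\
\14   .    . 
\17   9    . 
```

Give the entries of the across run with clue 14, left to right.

8 6

17 in 2 cells must be {8,9}.
R1C1 = 17 − 9 = 8 completes the 17 down.
R1C2 = 14 − 8 = 6 completes the 14 across.
R2C2 = 17 − 9 = 8 completes the 17 across.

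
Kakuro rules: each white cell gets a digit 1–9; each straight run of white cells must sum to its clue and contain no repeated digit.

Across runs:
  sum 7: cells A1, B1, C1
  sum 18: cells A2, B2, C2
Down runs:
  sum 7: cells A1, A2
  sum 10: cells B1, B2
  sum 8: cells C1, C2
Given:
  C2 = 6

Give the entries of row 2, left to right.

7 in 3 cells must be {1,2,4}.
C1 = 8 − 6 = 2 completes the 8 down.
No cell is forced outright now. A1 can only be 1 or 4 (the digits allowed by both its 7 across and its 7 down). If A1 = 1: that forces B1 = 4, after which A2 would have to be in {3,4,5,7,8,9} for the 18 across but in {6} for the 7 down — contradiction. So A1 = 4.
B1 = 7 − 6 = 1 completes the 7 across.
A2 = 7 − 4 = 3 completes the 7 down.
B2 = 18 − 9 = 9 completes the 18 across.

3 9 6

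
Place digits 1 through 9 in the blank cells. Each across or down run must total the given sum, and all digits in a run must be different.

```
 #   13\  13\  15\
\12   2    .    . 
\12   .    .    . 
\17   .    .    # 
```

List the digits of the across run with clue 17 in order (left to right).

8 9

17 in 2 cells must be {8,9}.
Given what's placed, R3C1 must be 8 to fit the 17 across and 13 down.
R3C2 = 17 − 8 = 9 completes the 17 across.
R2C1 = 13 − 10 = 3 completes the 13 down.
R2C2 = 1: the only remaining digit allowed by both the 12 across and the 13 down.
R2C3 = 12 − 4 = 8 completes the 12 across.
R1C2 = 13 − 10 = 3 completes the 13 down.
R1C3 = 12 − 5 = 7 completes the 12 across.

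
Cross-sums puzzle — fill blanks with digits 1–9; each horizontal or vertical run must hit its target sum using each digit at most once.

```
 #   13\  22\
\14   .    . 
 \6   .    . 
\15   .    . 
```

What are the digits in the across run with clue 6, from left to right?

The 6 across and the 22 down share only 5, so R2C2 = 5.
R2C1 = 6 − 5 = 1 completes the 6 across.
Nothing is forced directly, so branch on R1C2, whose candidates are 8 or 9. If R1C2 = 8: then R1C1 would have to be in {6} for the 14 across but in {3,4,5,7,8,9} for the 13 down — contradiction. So R1C2 = 9.
R1C1 = 14 − 9 = 5 completes the 14 across.
R3C1 = 13 − 6 = 7 completes the 13 down.
R3C2 = 15 − 7 = 8 completes the 15 across.

1, 5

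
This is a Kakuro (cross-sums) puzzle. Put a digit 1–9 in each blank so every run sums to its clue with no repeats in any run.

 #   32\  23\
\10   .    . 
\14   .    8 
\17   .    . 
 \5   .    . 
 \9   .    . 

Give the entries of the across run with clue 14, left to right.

6 8

17 in 2 cells must be {8,9}.
R2C1 = 14 − 8 = 6 completes the 14 across.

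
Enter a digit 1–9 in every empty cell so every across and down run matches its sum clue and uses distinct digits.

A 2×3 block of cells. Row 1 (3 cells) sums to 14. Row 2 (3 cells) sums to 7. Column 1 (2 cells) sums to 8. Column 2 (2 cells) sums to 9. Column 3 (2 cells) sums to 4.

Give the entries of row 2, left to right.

7 in 3 cells must be {1,2,4}; 4 in 2 cells must be {1,3}.
The 7 across and the 4 down share only 1, so (2,3) = 1.
(1,3) = 4 − 1 = 3 completes the 4 down.
Given what's placed, (2,1) must be 2 to fit the 7 across and 8 down.
(2,2) = 7 − 3 = 4 completes the 7 across.
(1,1) = 8 − 2 = 6 completes the 8 down.
(1,2) = 14 − 9 = 5 completes the 14 across.

2, 4, 1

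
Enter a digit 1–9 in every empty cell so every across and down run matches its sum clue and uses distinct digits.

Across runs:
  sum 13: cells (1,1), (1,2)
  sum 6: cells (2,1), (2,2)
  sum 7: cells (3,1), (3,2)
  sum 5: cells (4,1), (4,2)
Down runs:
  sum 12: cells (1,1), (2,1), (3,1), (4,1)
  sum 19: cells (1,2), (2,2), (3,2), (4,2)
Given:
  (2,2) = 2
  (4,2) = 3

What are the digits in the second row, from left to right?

(2,1) = 6 − 2 = 4 completes the 6 across.
(4,1) = 5 − 3 = 2 completes the 5 across.
Given what's placed, (1,1) must be 5 to fit the 13 across and 12 down.
(1,2) = 13 − 5 = 8 completes the 13 across.
(3,1) = 12 − 11 = 1 completes the 12 down.
(3,2) = 7 − 1 = 6 completes the 7 across.

4, 2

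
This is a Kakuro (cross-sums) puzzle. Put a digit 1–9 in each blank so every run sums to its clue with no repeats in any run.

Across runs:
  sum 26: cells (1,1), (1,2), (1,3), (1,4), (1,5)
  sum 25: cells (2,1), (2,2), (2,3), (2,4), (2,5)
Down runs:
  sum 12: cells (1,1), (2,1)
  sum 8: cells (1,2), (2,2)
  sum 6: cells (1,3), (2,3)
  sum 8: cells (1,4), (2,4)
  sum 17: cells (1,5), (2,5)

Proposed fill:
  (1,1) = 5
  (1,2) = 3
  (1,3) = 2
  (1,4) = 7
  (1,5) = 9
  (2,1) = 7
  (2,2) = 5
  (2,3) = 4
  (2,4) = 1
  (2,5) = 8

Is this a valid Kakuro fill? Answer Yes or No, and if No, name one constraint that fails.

Across: 5+3+2+7+9=26; 7+5+4+1+8=25. Down: 5+7=12; 3+5=8; 2+4=6; 7+1=8; 9+8=17. No digit repeats within any run.

Yes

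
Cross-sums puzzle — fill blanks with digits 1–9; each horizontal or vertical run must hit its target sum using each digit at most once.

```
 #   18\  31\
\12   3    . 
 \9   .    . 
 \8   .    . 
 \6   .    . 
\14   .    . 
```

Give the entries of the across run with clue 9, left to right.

4 5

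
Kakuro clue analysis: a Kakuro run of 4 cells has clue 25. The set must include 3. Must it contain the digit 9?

Yes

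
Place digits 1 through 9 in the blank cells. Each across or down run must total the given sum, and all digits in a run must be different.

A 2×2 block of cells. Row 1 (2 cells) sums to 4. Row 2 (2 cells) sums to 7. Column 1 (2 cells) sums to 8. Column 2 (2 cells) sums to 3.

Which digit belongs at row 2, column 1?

5

4 in 2 cells must be {1,3}; 3 in 2 cells must be {1,2}.
The 4 across and the 3 down share only 1, so (1,2) = 1.
(2,2) = 3 − 1 = 2 completes the 3 down.
(1,1) = 4 − 1 = 3 completes the 4 across.
(2,1) = 7 − 2 = 5 completes the 7 across.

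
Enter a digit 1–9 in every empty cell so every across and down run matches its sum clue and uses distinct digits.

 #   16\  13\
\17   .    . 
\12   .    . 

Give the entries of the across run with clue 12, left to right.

7 5

17 in 2 cells must be {8,9}; 16 in 2 cells must be {7,9}.
The 17 across and the 16 down share only 9, so R1C1 = 9.
R1C2 = 17 − 9 = 8 completes the 17 across.
R2C1 = 16 − 9 = 7 completes the 16 down.
R2C2 = 12 − 7 = 5 completes the 12 across.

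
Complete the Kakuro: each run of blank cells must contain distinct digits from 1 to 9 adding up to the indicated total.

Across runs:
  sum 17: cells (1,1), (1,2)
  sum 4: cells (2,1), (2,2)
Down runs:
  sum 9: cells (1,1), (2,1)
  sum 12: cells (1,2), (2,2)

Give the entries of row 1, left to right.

8, 9

17 in 2 cells must be {8,9}; 4 in 2 cells must be {1,3}.
The 17 across and the 9 down share only 8, so (1,1) = 8.
(1,2) = 17 − 8 = 9 completes the 17 across.
(2,1) = 9 − 8 = 1 completes the 9 down.
(2,2) = 4 − 1 = 3 completes the 4 across.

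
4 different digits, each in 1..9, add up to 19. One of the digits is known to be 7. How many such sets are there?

4 distinct digits from 1–9 sum between 10 and 30.
Keeping only sets containing 7.
Enumerating: {1,2,7,9}, {1,3,7,8}, {1,5,6,7}, {2,4,6,7}, {3,4,5,7}.

5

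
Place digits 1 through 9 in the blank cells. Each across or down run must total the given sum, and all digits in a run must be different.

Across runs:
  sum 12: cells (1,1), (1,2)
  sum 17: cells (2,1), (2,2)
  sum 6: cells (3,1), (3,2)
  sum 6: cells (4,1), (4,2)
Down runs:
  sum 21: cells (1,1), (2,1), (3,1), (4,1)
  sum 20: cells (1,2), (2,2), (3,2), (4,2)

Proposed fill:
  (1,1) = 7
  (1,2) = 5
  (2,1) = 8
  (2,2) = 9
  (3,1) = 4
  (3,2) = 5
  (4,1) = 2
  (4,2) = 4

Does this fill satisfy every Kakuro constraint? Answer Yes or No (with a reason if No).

No — the across run (3,1)–(3,2) sums to 9, not 6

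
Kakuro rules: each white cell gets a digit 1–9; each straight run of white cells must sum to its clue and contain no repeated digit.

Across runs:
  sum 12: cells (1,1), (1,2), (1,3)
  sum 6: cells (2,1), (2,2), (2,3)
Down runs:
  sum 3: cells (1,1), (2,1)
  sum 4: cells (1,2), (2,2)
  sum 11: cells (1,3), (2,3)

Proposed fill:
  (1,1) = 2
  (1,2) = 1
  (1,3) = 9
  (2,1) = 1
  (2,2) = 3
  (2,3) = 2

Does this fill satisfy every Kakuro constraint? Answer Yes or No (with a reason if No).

Yes

Across: 2+1+9=12; 1+3+2=6. Down: 2+1=3; 1+3=4; 9+2=11. No digit repeats within any run.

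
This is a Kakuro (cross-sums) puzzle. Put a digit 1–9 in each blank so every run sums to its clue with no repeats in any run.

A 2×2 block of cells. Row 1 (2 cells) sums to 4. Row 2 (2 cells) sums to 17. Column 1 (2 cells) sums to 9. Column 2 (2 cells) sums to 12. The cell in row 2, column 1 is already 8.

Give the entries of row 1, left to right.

1 3

4 in 2 cells must be {1,3}; 17 in 2 cells must be {8,9}.
(1,1) = 9 − 8 = 1 completes the 9 down.
(1,2) = 4 − 1 = 3 completes the 4 across.
(2,2) = 17 − 8 = 9 completes the 17 across.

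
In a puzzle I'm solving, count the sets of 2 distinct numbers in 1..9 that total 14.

2

2 distinct digits from 1–9 sum between 3 and 17.
Enumerating: {5,9}, {6,8}.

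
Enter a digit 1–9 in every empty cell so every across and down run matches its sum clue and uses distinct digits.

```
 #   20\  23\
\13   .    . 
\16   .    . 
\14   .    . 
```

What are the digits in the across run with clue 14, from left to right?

8 6

16 in 2 cells must be {7,9}; 23 in 3 cells must be {6,8,9}.
The 16 across and the 23 down share only 9, so R2C2 = 9.
R2C1 = 16 − 9 = 7 completes the 16 across.
Nothing is forced directly, so branch on R1C2, whose candidates are 6 or 8. If R1C2 = 6: then R1C1 would have to be in {7} for the 13 across but in {4,5,8,9} for the 20 down — contradiction. So R1C2 = 8.
R1C1 = 13 − 8 = 5 completes the 13 across.
R3C1 = 20 − 12 = 8 completes the 20 down.
R3C2 = 14 − 8 = 6 completes the 14 across.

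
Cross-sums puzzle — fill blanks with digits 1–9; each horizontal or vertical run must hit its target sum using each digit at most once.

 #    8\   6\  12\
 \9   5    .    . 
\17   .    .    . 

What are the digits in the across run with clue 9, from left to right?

5, 1, 3

Given what's placed, R1C2 must be 1 to fit the 9 across and 6 down.
R1C3 = 9 − 6 = 3 completes the 9 across.
R2C1 = 8 − 5 = 3 completes the 8 down.
R2C2 = 6 − 1 = 5 completes the 6 down.
R2C3 = 17 − 8 = 9 completes the 17 across.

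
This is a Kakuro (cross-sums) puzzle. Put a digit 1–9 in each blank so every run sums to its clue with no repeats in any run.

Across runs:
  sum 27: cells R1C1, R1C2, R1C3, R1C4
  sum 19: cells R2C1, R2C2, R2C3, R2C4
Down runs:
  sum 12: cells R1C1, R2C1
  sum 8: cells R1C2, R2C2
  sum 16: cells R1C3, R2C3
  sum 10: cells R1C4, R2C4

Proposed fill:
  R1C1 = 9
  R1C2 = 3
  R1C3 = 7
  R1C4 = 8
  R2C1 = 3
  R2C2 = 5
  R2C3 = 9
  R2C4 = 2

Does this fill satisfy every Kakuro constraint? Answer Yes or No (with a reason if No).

Yes

Across: 9+3+7+8=27; 3+5+9+2=19. Down: 9+3=12; 3+5=8; 7+9=16; 8+2=10. No digit repeats within any run.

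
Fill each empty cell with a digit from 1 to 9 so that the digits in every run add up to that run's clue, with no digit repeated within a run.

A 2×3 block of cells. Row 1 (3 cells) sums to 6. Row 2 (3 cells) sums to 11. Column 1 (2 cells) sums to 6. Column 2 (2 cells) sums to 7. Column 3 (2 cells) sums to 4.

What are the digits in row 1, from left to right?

6 in 3 cells must be {1,2,3}; 4 in 2 cells must be {1,3}.
Nothing is forced directly, so branch on (1,1), whose candidates are 1 or 2. If (1,1) = 1: that forces (1,3) = 3, (2,1) = 5, after which (2,3) would have to be in {2,4} for the 11 across but in {1} for the 4 down — contradiction. So (1,1) = 2.
(2,1) = 6 − 2 = 4 completes the 6 down.
Given what's placed, (2,3) must be 1 to fit the 11 across and 4 down.
(1,3) = 4 − 1 = 3 completes the 4 down.
(2,2) = 11 − 5 = 6 completes the 11 across.
(1,2) = 6 − 5 = 1 completes the 6 across.

2 1 3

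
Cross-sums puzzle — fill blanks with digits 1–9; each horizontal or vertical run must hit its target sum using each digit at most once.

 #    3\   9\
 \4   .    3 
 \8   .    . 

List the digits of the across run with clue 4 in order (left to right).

4 in 2 cells must be {1,3}; 3 in 2 cells must be {1,2}.
R1C1 = 4 − 3 = 1 completes the 4 across.
R2C1 = 3 − 1 = 2 completes the 3 down.
R2C2 = 8 − 2 = 6 completes the 8 across.

1 3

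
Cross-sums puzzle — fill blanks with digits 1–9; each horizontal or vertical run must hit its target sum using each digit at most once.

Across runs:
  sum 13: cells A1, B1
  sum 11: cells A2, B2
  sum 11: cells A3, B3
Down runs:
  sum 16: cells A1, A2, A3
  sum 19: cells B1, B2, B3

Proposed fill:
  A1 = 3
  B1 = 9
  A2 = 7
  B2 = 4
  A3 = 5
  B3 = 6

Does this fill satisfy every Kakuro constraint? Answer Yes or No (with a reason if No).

No — the down run A1–A3 sums to 15, not 16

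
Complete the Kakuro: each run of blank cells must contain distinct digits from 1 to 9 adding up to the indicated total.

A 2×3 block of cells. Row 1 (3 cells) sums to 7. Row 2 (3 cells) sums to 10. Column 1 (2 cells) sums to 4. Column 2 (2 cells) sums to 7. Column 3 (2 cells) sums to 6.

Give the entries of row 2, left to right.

3 5 2

7 in 3 cells must be {1,2,4}; 4 in 2 cells must be {1,3}.
The 7 across and the 4 down share only 1, so (1,1) = 1.
(2,1) = 4 − 1 = 3 completes the 4 down.
Nothing is forced directly, so branch on (1,2), whose candidates are 2 or 4. If (1,2) = 4: that forces (1,3) = 2, after which (2,2) would have to be in {1,2,5,6} for the 10 across but in {3} for the 7 down — contradiction. So (1,2) = 2.
(1,3) = 7 − 3 = 4 completes the 7 across.
(2,2) = 7 − 2 = 5 completes the 7 down.
(2,3) = 10 − 8 = 2 completes the 10 across.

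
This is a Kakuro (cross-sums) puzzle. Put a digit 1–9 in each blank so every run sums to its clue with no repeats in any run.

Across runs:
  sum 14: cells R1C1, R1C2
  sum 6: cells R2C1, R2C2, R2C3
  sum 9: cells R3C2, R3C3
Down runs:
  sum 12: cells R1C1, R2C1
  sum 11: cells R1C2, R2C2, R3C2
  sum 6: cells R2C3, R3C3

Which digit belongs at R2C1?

6 in 3 cells must be {1,2,3}.
The 6 across and the 12 down share only 3, so R2C1 = 3.
R1C1 = 12 − 3 = 9 completes the 12 down.
R1C2 = 14 − 9 = 5 completes the 14 across.
R2C2 = 2: the only remaining digit allowed by both the 6 across and the 11 down.
R2C3 = 6 − 5 = 1 completes the 6 across.
R3C2 = 11 − 7 = 4 completes the 11 down.
R3C3 = 9 − 4 = 5 completes the 9 across.

3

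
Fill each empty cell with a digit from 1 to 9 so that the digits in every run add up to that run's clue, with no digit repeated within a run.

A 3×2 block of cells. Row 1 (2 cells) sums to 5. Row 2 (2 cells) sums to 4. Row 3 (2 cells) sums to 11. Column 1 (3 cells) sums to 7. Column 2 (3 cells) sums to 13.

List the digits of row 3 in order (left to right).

2, 9

4 in 2 cells must be {1,3}; 7 in 3 cells must be {1,2,4}.
The 4 across and the 7 down share only 1, so (2,1) = 1.
(2,2) = 4 − 1 = 3 completes the 4 across.
Nothing is forced directly, so branch on (1,1), whose candidates are 2 or 4. If (1,1) = 2: then (1,2) would have to be in {3} for the 5 across but in {1,2,4,6,8,9} for the 13 down — contradiction. So (1,1) = 4.
(1,2) = 5 − 4 = 1 completes the 5 across.
(3,1) = 7 − 5 = 2 completes the 7 down.
(3,2) = 11 − 2 = 9 completes the 11 across.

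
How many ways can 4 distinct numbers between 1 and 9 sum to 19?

11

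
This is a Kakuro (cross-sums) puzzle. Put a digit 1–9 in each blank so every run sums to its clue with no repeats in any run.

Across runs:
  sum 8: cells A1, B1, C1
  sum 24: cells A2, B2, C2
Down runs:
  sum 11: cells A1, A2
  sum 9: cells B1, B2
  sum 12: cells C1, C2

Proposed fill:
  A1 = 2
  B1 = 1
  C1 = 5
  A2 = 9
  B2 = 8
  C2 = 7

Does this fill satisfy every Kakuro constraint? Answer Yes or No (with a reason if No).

Across: 2+1+5=8; 9+8+7=24. Down: 2+9=11; 1+8=9; 5+7=12. No digit repeats within any run.

Yes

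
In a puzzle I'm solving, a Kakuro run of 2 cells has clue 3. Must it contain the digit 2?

Yes

The only way to make 3 from 2 distinct digits is {1,2}, which contains 2.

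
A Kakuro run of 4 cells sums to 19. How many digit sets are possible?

4 distinct digits from 1–9 sum between 10 and 30.

11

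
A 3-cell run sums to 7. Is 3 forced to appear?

No

The only way to make 7 from 3 distinct digits is {1,2,4}, which does not contain 3.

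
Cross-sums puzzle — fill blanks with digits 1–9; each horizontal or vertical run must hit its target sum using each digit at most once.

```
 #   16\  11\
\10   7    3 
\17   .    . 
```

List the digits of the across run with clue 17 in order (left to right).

17 in 2 cells must be {8,9}; 16 in 2 cells must be {7,9}.
R2C1 = 16 − 7 = 9 completes the 16 down.
R2C2 = 17 − 9 = 8 completes the 17 across.

9 8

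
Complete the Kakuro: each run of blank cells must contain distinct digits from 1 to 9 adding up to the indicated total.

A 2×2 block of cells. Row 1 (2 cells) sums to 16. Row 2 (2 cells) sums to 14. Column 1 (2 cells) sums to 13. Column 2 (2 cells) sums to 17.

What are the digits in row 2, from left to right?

6 8

16 in 2 cells must be {7,9}; 17 in 2 cells must be {8,9}.
The 16 across and the 17 down share only 9, so (1,2) = 9.
(2,2) = 17 − 9 = 8 completes the 17 down.
(1,1) = 16 − 9 = 7 completes the 16 across.
(2,1) = 14 − 8 = 6 completes the 14 across.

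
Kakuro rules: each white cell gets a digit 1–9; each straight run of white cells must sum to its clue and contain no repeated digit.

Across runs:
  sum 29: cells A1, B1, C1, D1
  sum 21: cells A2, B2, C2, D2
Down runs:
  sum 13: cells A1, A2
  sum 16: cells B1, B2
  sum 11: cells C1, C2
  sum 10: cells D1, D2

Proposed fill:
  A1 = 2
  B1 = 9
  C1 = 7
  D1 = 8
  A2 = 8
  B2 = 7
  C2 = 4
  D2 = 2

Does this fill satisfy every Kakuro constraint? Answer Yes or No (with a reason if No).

No — the across run A1–D1 sums to 26, not 29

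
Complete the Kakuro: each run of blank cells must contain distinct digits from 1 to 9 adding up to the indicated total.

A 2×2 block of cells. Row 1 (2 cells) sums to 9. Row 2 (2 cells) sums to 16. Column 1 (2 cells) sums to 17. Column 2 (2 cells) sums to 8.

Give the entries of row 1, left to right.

8, 1

16 in 2 cells must be {7,9}; 17 in 2 cells must be {8,9}.
The 9 across and the 17 down share only 8, so (1,1) = 8.
(1,2) = 9 − 8 = 1 completes the 9 across.
(2,1) = 17 − 8 = 9 completes the 17 down.
(2,2) = 16 − 9 = 7 completes the 16 across.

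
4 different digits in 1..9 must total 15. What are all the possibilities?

{1,2,3,9}; {1,2,4,8}; {1,2,5,7}; {1,3,4,7}; {1,3,5,6}; {2,3,4,6}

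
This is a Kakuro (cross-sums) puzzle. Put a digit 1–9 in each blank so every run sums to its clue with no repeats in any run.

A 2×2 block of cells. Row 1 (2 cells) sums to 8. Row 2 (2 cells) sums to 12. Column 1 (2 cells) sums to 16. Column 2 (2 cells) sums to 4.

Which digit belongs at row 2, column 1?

9

16 in 2 cells must be {7,9}; 4 in 2 cells must be {1,3}.
The 8 across and the 16 down share only 7, so (1,1) = 7.
(1,2) = 8 − 7 = 1 completes the 8 across.
(2,1) = 16 − 7 = 9 completes the 16 down.
(2,2) = 12 − 9 = 3 completes the 12 across.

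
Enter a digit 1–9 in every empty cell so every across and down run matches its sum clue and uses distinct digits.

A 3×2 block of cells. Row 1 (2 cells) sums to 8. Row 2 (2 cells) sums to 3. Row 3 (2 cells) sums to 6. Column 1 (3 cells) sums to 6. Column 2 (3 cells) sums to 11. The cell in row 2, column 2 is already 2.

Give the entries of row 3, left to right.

3 in 2 cells must be {1,2}; 6 in 3 cells must be {1,2,3}.
(2,1) = 3 − 2 = 1 completes the 3 across.
(3,1) = 2: the only remaining digit allowed by both the 6 across and the 6 down.
(3,2) = 6 − 2 = 4 completes the 6 across.
(1,1) = 6 − 3 = 3 completes the 6 down.
(1,2) = 8 − 3 = 5 completes the 8 across.

2 4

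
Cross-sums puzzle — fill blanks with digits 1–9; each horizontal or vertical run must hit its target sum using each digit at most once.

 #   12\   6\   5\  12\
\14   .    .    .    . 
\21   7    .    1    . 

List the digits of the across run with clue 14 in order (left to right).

R1C1 = 12 − 7 = 5 completes the 12 down.
R1C3 = 5 − 1 = 4 completes the 5 down.
Given what's placed, R1C4 must be 3 to fit the 14 across and 12 down.
R2C4 = 12 − 3 = 9 completes the 12 down.
R1C2 = 14 − 12 = 2 completes the 14 across.
R2C2 = 21 − 17 = 4 completes the 21 across.

5, 2, 4, 3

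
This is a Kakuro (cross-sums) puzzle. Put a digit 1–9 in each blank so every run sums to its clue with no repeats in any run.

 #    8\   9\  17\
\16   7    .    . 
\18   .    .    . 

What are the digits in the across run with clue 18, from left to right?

17 in 2 cells must be {8,9}.
Given what's placed, R1C3 must be 8 to fit the 16 across and 17 down.
R2C1 = 8 − 7 = 1 completes the 8 down.
Given what's placed, R2C2 must be 8 to fit the 18 across and 9 down.
R2C3 = 18 − 9 = 9 completes the 18 across.
R1C2 = 16 − 15 = 1 completes the 16 across.

1 8 9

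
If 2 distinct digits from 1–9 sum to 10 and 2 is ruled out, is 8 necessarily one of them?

No

Counterexample: {1,9} sums to 10 under that restriction without using 8.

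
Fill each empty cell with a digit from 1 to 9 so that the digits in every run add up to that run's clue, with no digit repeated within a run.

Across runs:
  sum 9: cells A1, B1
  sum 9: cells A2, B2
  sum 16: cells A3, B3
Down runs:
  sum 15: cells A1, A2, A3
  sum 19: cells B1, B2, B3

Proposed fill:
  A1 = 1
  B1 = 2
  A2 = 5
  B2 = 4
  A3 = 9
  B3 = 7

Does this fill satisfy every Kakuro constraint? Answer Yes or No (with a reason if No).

No — the down run B1–B3 sums to 13, not 19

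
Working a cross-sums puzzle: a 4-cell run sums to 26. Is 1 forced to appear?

No

Counterexample: {2,7,8,9} sums to 26 without using 1.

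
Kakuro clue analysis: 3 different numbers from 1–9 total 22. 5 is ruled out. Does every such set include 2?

No

The only way to make 22 from 3 distinct digits under that restriction is {6,7,9}, which does not contain 2.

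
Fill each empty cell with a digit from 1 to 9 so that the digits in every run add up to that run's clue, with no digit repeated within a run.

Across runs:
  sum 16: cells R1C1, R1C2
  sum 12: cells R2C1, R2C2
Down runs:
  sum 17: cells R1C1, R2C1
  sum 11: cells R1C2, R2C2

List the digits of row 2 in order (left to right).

16 in 2 cells must be {7,9}; 17 in 2 cells must be {8,9}.
The 16 across and the 17 down share only 9, so R1C1 = 9.
R1C2 = 16 − 9 = 7 completes the 16 across.
R2C1 = 17 − 9 = 8 completes the 17 down.
R2C2 = 12 − 8 = 4 completes the 12 across.

8 4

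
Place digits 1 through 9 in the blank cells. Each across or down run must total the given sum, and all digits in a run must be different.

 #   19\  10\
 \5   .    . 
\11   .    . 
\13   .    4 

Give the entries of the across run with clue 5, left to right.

4 1

Given what's placed, R1C2 must be 1 to fit the 5 across and 10 down.
R2C2 = 10 − 5 = 5 completes the 10 down.
R3C1 = 13 − 4 = 9 completes the 13 across.
R1C1 = 5 − 1 = 4 completes the 5 across.
R2C1 = 11 − 5 = 6 completes the 11 across.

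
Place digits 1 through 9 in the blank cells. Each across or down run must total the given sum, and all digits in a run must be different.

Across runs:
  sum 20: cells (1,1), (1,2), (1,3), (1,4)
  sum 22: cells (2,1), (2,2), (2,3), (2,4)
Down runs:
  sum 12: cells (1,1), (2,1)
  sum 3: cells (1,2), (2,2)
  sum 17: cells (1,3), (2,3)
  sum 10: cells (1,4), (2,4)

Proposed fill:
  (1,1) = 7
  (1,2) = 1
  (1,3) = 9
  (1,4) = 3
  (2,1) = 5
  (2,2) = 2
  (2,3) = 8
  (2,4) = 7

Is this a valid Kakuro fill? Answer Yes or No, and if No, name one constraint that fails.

Yes

Across: 7+1+9+3=20; 5+2+8+7=22. Down: 7+5=12; 1+2=3; 9+8=17; 3+7=10. No digit repeats within any run.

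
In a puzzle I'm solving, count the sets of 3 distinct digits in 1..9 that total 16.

3 distinct digits from 1–9 sum between 6 and 24.

8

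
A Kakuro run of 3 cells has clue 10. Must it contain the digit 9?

No

Counterexample: {1,2,7} sums to 10 without using 9.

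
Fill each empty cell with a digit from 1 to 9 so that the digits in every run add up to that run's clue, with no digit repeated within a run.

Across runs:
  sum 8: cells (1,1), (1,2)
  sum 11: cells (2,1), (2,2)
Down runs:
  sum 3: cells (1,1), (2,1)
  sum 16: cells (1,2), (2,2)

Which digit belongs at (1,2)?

7

3 in 2 cells must be {1,2}; 16 in 2 cells must be {7,9}.
The 8 across and the 16 down share only 7, so (1,2) = 7.
The 11 across and the 3 down share only 2, so (2,1) = 2.
(2,2) = 11 − 2 = 9 completes the 11 across.
(1,1) = 8 − 7 = 1 completes the 8 across.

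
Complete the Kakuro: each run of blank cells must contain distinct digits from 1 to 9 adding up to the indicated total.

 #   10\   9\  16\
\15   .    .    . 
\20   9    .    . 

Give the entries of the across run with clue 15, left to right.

16 in 2 cells must be {7,9}.
R1C1 = 10 − 9 = 1 completes the 10 down.
Given what's placed, R1C3 must be 9 to fit the 15 across and 16 down.
R2C3 = 16 − 9 = 7 completes the 16 down.
R1C2 = 15 − 10 = 5 completes the 15 across.
R2C2 = 20 − 16 = 4 completes the 20 across.

1, 5, 9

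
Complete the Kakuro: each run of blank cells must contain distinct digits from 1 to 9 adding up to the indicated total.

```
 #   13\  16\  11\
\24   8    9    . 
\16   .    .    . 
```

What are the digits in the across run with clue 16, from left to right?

5, 7, 4

24 in 3 cells must be {7,8,9}; 16 in 2 cells must be {7,9}.
R1C3 = 24 − 17 = 7 completes the 24 across.
R2C1 = 13 − 8 = 5 completes the 13 down.
R2C2 = 16 − 9 = 7 completes the 16 down.
R2C3 = 16 − 12 = 4 completes the 16 across.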